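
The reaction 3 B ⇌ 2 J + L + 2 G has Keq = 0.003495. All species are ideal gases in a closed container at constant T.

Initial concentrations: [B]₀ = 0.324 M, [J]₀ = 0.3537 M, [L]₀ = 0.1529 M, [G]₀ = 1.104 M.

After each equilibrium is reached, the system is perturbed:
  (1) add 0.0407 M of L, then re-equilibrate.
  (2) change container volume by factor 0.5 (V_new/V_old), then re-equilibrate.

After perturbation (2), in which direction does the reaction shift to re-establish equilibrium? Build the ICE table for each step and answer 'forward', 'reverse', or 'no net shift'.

Direction: reverse

Q₀ = 0.6855 vs Keq = 0.003495 ⇒ Q>K, reverse
Step 1:
                   B          J          L          G
  I            0.324     0.3537     0.1529      1.104
  C           0.3086    -0.2057    -0.1029    -0.2057
  E           0.6326      0.148    0.05005     0.8983
  solve Keq expr → x = -0.1029; check Q = 0.003495
Then add 0.0407 M of L.
Step 2:
                   B          J          L          G
  I           0.6326      0.148    0.09075     0.8983
  C          0.03019   -0.02013   -0.01006   -0.02013
  E           0.6627     0.1279    0.08068     0.8782
  solve Keq expr → x = -0.01006; check Q = 0.003495
Then change container volume by factor 0.5 (V_new/V_old).
Step 3:
                   B          J          L          G
  I            1.325     0.2557     0.1614      1.756
  C           0.1198   -0.07989   -0.03995   -0.07989
  E            1.445     0.1758     0.1214      1.676
  solve Keq expr → x = -0.03995; check Q = 0.003495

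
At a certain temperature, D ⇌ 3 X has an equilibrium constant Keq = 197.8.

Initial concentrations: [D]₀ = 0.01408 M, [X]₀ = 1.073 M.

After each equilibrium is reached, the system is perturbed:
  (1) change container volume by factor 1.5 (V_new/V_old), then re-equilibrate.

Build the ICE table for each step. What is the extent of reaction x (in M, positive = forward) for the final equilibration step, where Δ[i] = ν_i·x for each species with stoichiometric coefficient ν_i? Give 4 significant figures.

x = 0.002402 M

Q₀ = 87.74 vs Keq = 197.8 ⇒ Q<K, forward
Step 1:
                  D         X
  init      0.01408     1.073
  Δ       -0.007437   0.02231
  eq       0.006643     1.095
  solve Keq expr → x = 0.007437; check Q = 197.8
Then change container volume by factor 1.5 (V_new/V_old).
Step 2:
                  D         X
  init     0.004429    0.7302
  Δ       -0.002402  0.007205
  eq       0.002027    0.7374
  solve Keq expr → x = 0.002402; check Q = 197.8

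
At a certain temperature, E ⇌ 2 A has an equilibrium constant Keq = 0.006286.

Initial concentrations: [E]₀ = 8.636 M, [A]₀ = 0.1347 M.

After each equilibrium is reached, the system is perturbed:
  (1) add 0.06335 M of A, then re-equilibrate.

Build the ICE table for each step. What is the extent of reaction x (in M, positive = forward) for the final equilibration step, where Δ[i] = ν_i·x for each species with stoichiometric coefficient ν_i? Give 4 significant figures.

x = -0.03146 M

Q₀ = 0.002101 vs Keq = 0.006286 ⇒ Q<K, forward
Step 1:
                    E           A
  init          8.636      0.1347
  Δ          -0.04882     0.09763
  eq            8.587      0.2323
  solve Keq expr → x = 0.04882; check Q = 0.006286
Then add 0.06335 M of A.
Step 2:
                    E           A
  init          8.587      0.2957
  Δ           0.03146    -0.06292
  eq            8.619      0.2328
  solve Keq expr → x = -0.03146; check Q = 0.006286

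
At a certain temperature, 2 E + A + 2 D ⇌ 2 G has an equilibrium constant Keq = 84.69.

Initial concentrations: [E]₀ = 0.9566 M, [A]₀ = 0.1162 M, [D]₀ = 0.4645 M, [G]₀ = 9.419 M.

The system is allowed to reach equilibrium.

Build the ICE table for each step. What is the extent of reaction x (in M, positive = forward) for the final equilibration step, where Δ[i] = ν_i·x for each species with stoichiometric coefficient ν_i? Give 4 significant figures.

Q₀ = 3867 vs Keq = 84.69 ⇒ Q>K, reverse
Step 1:
                   E          A          D          G
  init        0.9566     0.1162     0.4645      9.419
  Δ           0.5534     0.2767     0.5534    -0.5534
  eq            1.51     0.3929      1.018      8.866
  solve Keq expr → x = -0.2767; check Q = 84.69

x = -0.2767 M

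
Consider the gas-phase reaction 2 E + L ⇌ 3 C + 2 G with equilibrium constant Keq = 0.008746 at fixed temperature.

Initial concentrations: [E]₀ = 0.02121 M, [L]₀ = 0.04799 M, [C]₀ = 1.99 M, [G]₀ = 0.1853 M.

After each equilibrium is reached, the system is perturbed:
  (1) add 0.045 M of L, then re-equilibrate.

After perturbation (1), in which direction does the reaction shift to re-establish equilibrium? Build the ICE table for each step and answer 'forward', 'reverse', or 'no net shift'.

Direction: forward

Q₀ = 1.2534e+04 vs Keq = 0.008746 ⇒ Q>K, reverse
Step 1:
                   E          L          C          G
  I          0.02121    0.04799       1.99     0.1853
  C           0.1821    0.09107    -0.2732    -0.1821
  E           0.2034     0.1391      1.717   0.003153
  solve Keq expr → x = -0.09107; check Q = 0.008746
Then add 0.045 M of L.
Step 2:
                   E          L          C          G
  I           0.2034     0.1841      1.717   0.003153
  C       -4.6173e-04 -2.3086e-04 6.9259e-04 4.6173e-04
  E           0.2029     0.1838      1.717   0.003615
  solve Keq expr → x = 2.3086e-04; check Q = 0.008746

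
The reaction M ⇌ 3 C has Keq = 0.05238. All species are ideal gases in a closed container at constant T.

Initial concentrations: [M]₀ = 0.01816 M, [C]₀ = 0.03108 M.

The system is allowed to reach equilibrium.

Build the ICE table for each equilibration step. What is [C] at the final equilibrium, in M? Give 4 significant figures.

Q₀ = 0.001653 vs Keq = 0.05238 ⇒ Q<K, forward
Step 1:
                  M         C
  init      0.01816   0.03108
  Δ        -0.01222   0.03667
  eq       0.005937   0.06775
  solve Keq expr → x = 0.01222; check Q = 0.05238

[C]_eq = 0.06775 M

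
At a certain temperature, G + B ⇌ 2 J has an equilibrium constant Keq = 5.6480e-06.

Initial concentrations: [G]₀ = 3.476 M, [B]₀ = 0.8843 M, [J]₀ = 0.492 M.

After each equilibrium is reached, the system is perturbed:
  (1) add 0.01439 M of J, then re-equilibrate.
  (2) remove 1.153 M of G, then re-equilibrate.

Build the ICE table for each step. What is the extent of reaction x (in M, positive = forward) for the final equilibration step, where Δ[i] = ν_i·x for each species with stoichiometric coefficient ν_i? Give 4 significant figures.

Q₀ = 0.07875 vs Keq = 5.6480e-06 ⇒ Q>K, reverse
Step 1:
                  G         B         J
  I           3.476    0.8843     0.492
  C          0.2436    0.2436   -0.4871
  E            3.72     1.128  0.004868
  solve Keq expr → x = -0.2436; check Q = 5.6480e-06
Then add 0.01439 M of J.
Step 2:
                  G         B         J
  I            3.72     1.128   0.01926
  C        0.007185  0.007185  -0.01437
  E           3.727     1.135  0.004888
  solve Keq expr → x = -0.007185; check Q = 5.6480e-06
Then remove 1.153 M of G.
Step 3:
                  G         B         J
  I           2.574     1.135  0.004888
  C       4.1241e-04 4.1241e-04 -8.2483e-04
  E           2.574     1.135  0.004063
  solve Keq expr → x = -4.1241e-04; check Q = 5.6480e-06

x = -4.1241e-04 M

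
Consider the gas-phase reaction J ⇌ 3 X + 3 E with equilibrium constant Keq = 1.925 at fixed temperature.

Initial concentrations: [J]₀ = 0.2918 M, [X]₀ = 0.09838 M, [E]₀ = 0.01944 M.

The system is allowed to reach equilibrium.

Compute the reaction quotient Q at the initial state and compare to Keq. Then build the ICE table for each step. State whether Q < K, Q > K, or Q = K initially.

Q₀ = 2.3973e-08; Q < K (proceeds forward)

Q₀ = 2.3973e-08 vs Keq = 1.925 ⇒ Q<K, forward
Step 1:
                   J          X          E
  I           0.2918    0.09838    0.01944
  C          -0.2203     0.6608     0.6608
  E          0.07154     0.7592     0.6802
  solve Keq expr → x = 0.2203; check Q = 1.925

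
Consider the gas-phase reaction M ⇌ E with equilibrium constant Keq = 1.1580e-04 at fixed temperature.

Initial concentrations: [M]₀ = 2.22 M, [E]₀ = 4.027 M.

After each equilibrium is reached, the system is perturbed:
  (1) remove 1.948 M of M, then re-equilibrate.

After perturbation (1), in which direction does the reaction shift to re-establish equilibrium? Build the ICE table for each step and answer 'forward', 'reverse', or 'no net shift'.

Q₀ = 1.814 vs Keq = 1.1580e-04 ⇒ Q>K, reverse
Step 1:
                  M         E
  Initial      2.22     4.027
  Change      4.026    -4.026
  Equil       6.246 7.2332e-04
  solve Keq expr → x = -4.026; check Q = 1.1580e-04
Then remove 1.948 M of M.
Step 2:
                  M         E
  Initial     4.298 7.2332e-04
  Change  2.2555e-04 -2.2555e-04
  Equil       4.299 4.9777e-04
  solve Keq expr → x = -2.2555e-04; check Q = 1.1580e-04

Direction: reverse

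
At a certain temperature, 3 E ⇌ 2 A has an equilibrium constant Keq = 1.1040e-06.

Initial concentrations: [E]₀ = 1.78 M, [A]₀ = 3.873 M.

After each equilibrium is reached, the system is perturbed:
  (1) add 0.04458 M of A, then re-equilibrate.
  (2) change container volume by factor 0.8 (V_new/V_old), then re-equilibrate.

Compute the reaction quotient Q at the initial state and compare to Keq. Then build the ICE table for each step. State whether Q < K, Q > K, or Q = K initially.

Q₀ = 2.66 vs Keq = 1.1040e-06 ⇒ Q>K, reverse
Step 1:
                  E         A
  I            1.78     3.873
  C           5.777    -3.851
  E           7.557   0.02183
  solve Keq expr → x = -1.926; check Q = 1.1040e-06
Then add 0.04458 M of A.
Step 2:
                  E         A
  I           7.557   0.06641
  C         0.06644  -0.04429
  E           7.623   0.02212
  solve Keq expr → x = -0.02215; check Q = 1.1040e-06
Then change container volume by factor 0.8 (V_new/V_old).
Step 3:
                  E         A
  I           9.529   0.02764
  C       -0.004859  0.003239
  E           9.524   0.03088
  solve Keq expr → x = 0.00162; check Q = 1.1040e-06

Q₀ = 2.66; Q > K (proceeds reverse)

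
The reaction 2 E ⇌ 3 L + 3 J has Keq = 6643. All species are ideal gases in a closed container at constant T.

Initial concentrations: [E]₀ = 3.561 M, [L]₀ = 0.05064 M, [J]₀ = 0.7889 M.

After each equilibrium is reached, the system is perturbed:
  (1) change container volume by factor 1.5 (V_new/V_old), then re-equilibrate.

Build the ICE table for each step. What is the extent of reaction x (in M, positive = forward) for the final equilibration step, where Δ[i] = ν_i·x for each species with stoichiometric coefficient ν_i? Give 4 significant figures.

x = 0.1187 M

Q₀ = 5.0281e-06 vs Keq = 6643 ⇒ Q<K, forward
Step 1:
                  E         L         J
  Initial     3.561   0.05064    0.7889
  Change     -2.592     3.887     3.887
  Equil      0.9695     3.938     4.676
  solve Keq expr → x = 1.296; check Q = 6643
Then change container volume by factor 1.5 (V_new/V_old).
Step 2:
                  E         L         J
  Initial    0.6463     2.625     3.117
  Change    -0.2374    0.3561    0.3561
  Equil      0.4089     2.981     3.474
  solve Keq expr → x = 0.1187; check Q = 6643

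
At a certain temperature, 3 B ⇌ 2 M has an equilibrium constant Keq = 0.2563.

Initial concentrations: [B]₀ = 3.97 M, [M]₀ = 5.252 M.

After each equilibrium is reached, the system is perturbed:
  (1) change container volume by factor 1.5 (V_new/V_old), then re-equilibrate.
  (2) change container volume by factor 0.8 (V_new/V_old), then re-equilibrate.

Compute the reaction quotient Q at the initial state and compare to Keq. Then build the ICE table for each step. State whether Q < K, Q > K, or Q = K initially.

Q₀ = 0.4408; Q > K (proceeds reverse)

Q₀ = 0.4408 vs Keq = 0.2563 ⇒ Q>K, reverse
Step 1:
                  B         M
  I            3.97     5.252
  C          0.5589   -0.3726
  E           4.529     4.879
  solve Keq expr → x = -0.1863; check Q = 0.2563
Then change container volume by factor 1.5 (V_new/V_old).
Step 2:
                  B         M
  I           3.019     3.253
  C          0.2958   -0.1972
  E           3.315     3.056
  solve Keq expr → x = -0.0986; check Q = 0.2563
Then change container volume by factor 0.8 (V_new/V_old).
Step 3:
                  B         M
  I           4.144      3.82
  C         -0.2056     0.137
  E           3.938     3.957
  solve Keq expr → x = 0.06852; check Q = 0.2563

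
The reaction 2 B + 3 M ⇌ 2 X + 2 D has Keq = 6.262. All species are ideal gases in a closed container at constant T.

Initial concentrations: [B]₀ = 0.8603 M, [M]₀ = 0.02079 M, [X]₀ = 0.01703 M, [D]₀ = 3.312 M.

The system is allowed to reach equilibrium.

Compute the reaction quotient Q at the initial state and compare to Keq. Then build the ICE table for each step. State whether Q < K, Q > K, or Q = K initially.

Q₀ = 478.4 vs Keq = 6.262 ⇒ Q>K, reverse
Step 1:
                   B          M          X          D
  init        0.8603    0.02079    0.01703      3.312
  Δ          0.01198    0.01797   -0.01198   -0.01198
  eq          0.8723    0.03876   0.005048        3.3
  solve Keq expr → x = -0.005991; check Q = 6.262

Q₀ = 478.4; Q > K (proceeds reverse)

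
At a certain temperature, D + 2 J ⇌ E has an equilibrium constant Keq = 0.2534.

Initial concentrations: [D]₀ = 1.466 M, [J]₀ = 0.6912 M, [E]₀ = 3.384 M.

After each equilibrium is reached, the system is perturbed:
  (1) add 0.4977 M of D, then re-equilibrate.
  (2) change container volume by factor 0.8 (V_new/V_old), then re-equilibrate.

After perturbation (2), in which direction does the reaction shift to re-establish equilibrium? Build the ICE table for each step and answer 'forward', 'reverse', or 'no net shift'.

Direction: forward

Q₀ = 4.832 vs Keq = 0.2534 ⇒ Q>K, reverse
Step 1:
                   D          J          E
  Initial      1.466     0.6912      3.384
  Change      0.7412      1.482    -0.7412
  Equil        2.207      2.174      2.643
  solve Keq expr → x = -0.7412; check Q = 0.2534
Then add 0.4977 M of D.
Step 2:
                   D          J          E
  Initial      2.705      2.174      2.643
  Change    -0.07655    -0.1531    0.07655
  Equil        2.628      2.021      2.719
  solve Keq expr → x = 0.07655; check Q = 0.2534
Then change container volume by factor 0.8 (V_new/V_old).
Step 3:
                   D          J          E
  Initial      3.285      2.526      3.399
  Change     -0.1925     -0.385     0.1925
  Equil        3.093      2.141      3.592
  solve Keq expr → x = 0.1925; check Q = 0.2534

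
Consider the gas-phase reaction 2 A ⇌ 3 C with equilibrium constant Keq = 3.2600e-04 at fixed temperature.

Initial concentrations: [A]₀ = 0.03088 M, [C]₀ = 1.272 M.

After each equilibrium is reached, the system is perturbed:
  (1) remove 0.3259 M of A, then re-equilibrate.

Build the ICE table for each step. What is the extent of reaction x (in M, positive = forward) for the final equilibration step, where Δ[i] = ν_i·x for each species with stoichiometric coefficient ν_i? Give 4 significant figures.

Q₀ = 2158 vs Keq = 3.2600e-04 ⇒ Q>K, reverse
Step 1:
                    A           C
  init        0.03088       1.272
  Δ            0.8072      -1.211
  eq           0.8381     0.06118
  solve Keq expr → x = -0.4036; check Q = 3.2600e-04
Then remove 0.3259 M of A.
Step 2:
                    A           C
  init         0.5122     0.06118
  Δ           0.01099    -0.01649
  eq           0.5232     0.04469
  solve Keq expr → x = -0.005497; check Q = 3.2600e-04

x = -0.005497 M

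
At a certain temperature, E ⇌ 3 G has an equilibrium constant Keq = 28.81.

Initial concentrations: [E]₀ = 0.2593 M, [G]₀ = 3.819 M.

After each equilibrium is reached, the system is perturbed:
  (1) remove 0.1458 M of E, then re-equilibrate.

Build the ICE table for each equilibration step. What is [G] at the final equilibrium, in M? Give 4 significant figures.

[G]_eq = 2.511 M

Q₀ = 214.8 vs Keq = 28.81 ⇒ Q>K, reverse
Step 1:
                  E         G
  Initial    0.2593     3.819
  Change     0.3887    -1.166
  Equil       0.648     2.653
  solve Keq expr → x = -0.3887; check Q = 28.81
Then remove 0.1458 M of E.
Step 2:
                  E         G
  Initial    0.5022     2.653
  Change    0.04729   -0.1419
  Equil      0.5495     2.511
  solve Keq expr → x = -0.04729; check Q = 28.81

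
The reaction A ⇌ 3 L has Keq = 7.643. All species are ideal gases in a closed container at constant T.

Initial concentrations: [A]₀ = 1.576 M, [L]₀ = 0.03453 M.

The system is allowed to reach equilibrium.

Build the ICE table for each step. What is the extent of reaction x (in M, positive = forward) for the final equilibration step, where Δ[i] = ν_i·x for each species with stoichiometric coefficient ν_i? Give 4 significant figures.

Q₀ = 2.6124e-05 vs Keq = 7.643 ⇒ Q<K, forward
Step 1:
                    A           L
  Initial       1.576     0.03453
  Change      -0.6325       1.897
  Equil        0.9435       1.932
  solve Keq expr → x = 0.6325; check Q = 7.643

x = 0.6325 M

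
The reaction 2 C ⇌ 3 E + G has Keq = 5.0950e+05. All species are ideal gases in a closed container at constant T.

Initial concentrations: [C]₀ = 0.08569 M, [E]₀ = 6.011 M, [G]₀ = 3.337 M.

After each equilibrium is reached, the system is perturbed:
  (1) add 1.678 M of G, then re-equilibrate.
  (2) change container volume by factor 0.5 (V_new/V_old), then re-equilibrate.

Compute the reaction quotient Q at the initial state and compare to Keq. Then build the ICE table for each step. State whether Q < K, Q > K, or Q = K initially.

Q₀ = 9.8704e+04 vs Keq = 5.0950e+05 ⇒ Q<K, forward
Step 1:
                  C         E         G
  init      0.08569     6.011     3.337
  Δ        -0.04717   0.07076   0.02359
  eq        0.03852     6.082     3.361
  solve Keq expr → x = 0.02359; check Q = 5.0950e+05
Then add 1.678 M of G.
Step 2:
                  C         E         G
  init      0.03852     6.082     5.039
  Δ        0.008479  -0.01272 -0.004239
  eq          0.047     6.069     5.034
  solve Keq expr → x = -0.004239; check Q = 5.0950e+05
Then change container volume by factor 0.5 (V_new/V_old).
Step 3:
                  C         E         G
  init        0.094     12.14     10.07
  Δ         0.09044   -0.1357  -0.04522
  eq         0.1844        12     10.02
  solve Keq expr → x = -0.04522; check Q = 5.0950e+05

Q₀ = 9.8704e+04; Q < K (proceeds forward)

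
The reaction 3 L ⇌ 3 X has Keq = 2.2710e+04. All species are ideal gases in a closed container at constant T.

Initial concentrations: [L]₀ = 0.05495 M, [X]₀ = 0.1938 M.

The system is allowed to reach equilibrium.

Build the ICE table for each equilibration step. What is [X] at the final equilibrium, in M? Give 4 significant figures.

Q₀ = 43.87 vs Keq = 2.2710e+04 ⇒ Q<K, forward
Step 1:
                  L         X
  Initial   0.05495    0.1938
  Change   -0.04647   0.04647
  Equil    0.008484    0.2403
  solve Keq expr → x = 0.01549; check Q = 2.2710e+04

[X]_eq = 0.2403 M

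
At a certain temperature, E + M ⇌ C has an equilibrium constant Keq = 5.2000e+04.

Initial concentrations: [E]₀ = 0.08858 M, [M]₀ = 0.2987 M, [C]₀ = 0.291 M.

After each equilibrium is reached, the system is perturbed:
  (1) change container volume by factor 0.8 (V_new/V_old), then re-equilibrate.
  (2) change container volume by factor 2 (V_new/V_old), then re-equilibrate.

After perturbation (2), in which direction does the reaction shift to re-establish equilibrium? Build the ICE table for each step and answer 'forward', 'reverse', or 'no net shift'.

Direction: reverse

Q₀ = 11 vs Keq = 5.2000e+04 ⇒ Q<K, forward
Step 1:
                    E           M           C
  Initial     0.08858      0.2987       0.291
  Change     -0.08855    -0.08855     0.08855
  Equil    3.4731e-05      0.2102      0.3795
  solve Keq expr → x = 0.08855; check Q = 5.2000e+04
Then change container volume by factor 0.8 (V_new/V_old).
Step 2:
                    E           M           C
  Initial  4.3414e-05      0.2627      0.4744
  Change  -8.6810e-06 -8.6810e-06  8.6810e-06
  Equil    3.4733e-05      0.2627      0.4744
  solve Keq expr → x = 8.6810e-06; check Q = 5.2000e+04
Then change container volume by factor 2 (V_new/V_old).
Step 3:
                    E           M           C
  Initial  1.7367e-05      0.1313      0.2372
  Change   1.7359e-05  1.7359e-05 -1.7359e-05
  Equil    3.4726e-05      0.1314      0.2372
  solve Keq expr → x = -1.7359e-05; check Q = 5.2000e+04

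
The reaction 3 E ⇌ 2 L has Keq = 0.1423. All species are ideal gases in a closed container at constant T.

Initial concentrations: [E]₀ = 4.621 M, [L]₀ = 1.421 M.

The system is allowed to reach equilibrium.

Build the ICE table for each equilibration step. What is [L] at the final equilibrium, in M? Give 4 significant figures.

[L]_eq = 2.286 M

Q₀ = 0.02046 vs Keq = 0.1423 ⇒ Q<K, forward
Step 1:
                  E         L
  init        4.621     1.421
  Δ          -1.297    0.8648
  eq          3.324     2.286
  solve Keq expr → x = 0.4324; check Q = 0.1423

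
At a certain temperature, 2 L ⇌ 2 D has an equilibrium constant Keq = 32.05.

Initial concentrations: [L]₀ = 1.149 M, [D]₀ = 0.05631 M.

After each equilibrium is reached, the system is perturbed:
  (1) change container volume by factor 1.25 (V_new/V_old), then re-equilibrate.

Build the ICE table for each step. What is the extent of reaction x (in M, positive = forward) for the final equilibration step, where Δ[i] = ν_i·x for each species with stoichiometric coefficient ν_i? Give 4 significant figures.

x = 0 M

Q₀ = 0.002402 vs Keq = 32.05 ⇒ Q<K, forward
Step 1:
                    L           D
  init          1.149     0.05631
  Δ           -0.9681      0.9681
  eq           0.1809       1.024
  solve Keq expr → x = 0.484; check Q = 32.05
Then change container volume by factor 1.25 (V_new/V_old).
Step 2:
                    L           D
  init         0.1448      0.8195
  Δ                 0           0
  eq           0.1448      0.8195
  solve Keq expr → x = 0; check Q = 32.05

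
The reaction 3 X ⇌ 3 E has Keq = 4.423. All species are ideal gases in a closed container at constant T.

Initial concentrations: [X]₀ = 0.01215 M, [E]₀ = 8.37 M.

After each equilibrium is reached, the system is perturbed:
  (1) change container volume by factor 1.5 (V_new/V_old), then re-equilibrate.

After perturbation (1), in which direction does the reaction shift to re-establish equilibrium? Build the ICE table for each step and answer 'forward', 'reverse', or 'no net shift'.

Direction: no net shift

Q₀ = 3.2692e+08 vs Keq = 4.423 ⇒ Q>K, reverse
Step 1:
                    X           E
  init        0.01215        8.37
  Δ             3.161      -3.161
  eq            3.173       5.209
  solve Keq expr → x = -1.054; check Q = 4.423
Then change container volume by factor 1.5 (V_new/V_old).
Step 2:
                    X           E
  init          2.116       3.473
  Δ                 0           0
  eq            2.116       3.473
  solve Keq expr → x = 0; check Q = 4.423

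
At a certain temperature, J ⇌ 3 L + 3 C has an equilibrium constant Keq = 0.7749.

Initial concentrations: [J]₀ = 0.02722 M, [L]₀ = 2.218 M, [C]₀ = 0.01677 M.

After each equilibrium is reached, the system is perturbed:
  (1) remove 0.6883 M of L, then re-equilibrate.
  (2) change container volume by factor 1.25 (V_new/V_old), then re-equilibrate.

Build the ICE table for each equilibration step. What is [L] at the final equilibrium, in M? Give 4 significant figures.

[L]_eq = 1.286 M

Q₀ = 0.001891 vs Keq = 0.7749 ⇒ Q<K, forward
Step 1:
                  J         L         C
  Initial   0.02722     2.218   0.01677
  Change   -0.02017   0.06052   0.06052
  Equil    0.007048     2.279   0.07729
  solve Keq expr → x = 0.02017; check Q = 0.7749
Then remove 0.6883 M of L.
Step 2:
                  J         L         C
  Initial  0.007048      1.59   0.07729
  Change  -0.003476   0.01043   0.01043
  Equil    0.003572     1.601   0.08772
  solve Keq expr → x = 0.003476; check Q = 0.7749
Then change container volume by factor 1.25 (V_new/V_old).
Step 3:
                  J         L         C
  Initial  0.002857     1.281   0.07017
  Change  -0.001689  0.005068  0.005068
  Equil    0.001168     1.286   0.07524
  solve Keq expr → x = 0.001689; check Q = 0.7749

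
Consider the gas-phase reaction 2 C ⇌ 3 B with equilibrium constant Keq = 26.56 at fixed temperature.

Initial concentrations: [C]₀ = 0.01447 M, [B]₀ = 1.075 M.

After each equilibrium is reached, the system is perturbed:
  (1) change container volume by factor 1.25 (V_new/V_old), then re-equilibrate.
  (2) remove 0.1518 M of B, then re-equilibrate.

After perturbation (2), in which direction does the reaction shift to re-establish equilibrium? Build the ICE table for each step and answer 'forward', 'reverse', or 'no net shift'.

Direction: forward

Q₀ = 5933 vs Keq = 26.56 ⇒ Q>K, reverse
Step 1:
                  C         B
  init      0.01447     1.075
  Δ          0.1412   -0.2117
  eq         0.1556    0.8633
  solve Keq expr → x = -0.07058; check Q = 26.56
Then change container volume by factor 1.25 (V_new/V_old).
Step 2:
                  C         B
  init       0.1245    0.6906
  Δ       -0.009632   0.01445
  eq         0.1149    0.7051
  solve Keq expr → x = 0.004816; check Q = 26.56
Then remove 0.1518 M of B.
Step 3:
                  C         B
  init       0.1149    0.5533
  Δ        -0.02632   0.03949
  eq        0.08855    0.5927
  solve Keq expr → x = 0.01316; check Q = 26.56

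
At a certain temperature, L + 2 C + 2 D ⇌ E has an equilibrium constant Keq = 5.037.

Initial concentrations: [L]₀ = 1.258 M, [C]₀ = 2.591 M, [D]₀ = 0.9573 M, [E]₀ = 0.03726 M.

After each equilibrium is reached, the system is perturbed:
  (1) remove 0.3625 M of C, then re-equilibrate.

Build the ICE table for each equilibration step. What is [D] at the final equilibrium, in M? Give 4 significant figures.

[D]_eq = 0.2063 M

Q₀ = 0.004814 vs Keq = 5.037 ⇒ Q<K, forward
Step 1:
                    L           C           D           E
  I             1.258       2.591      0.9573     0.03726
  C           -0.3919     -0.7838     -0.7838      0.3919
  E            0.8661       1.807      0.1735      0.4291
  solve Keq expr → x = 0.3919; check Q = 5.037
Then remove 0.3625 M of C.
Step 2:
                    L           C           D           E
  I            0.8661       1.445      0.1735      0.4291
  C           0.01636     0.03271     0.03271    -0.01636
  E            0.8825       1.477      0.2063      0.4128
  solve Keq expr → x = -0.01636; check Q = 5.037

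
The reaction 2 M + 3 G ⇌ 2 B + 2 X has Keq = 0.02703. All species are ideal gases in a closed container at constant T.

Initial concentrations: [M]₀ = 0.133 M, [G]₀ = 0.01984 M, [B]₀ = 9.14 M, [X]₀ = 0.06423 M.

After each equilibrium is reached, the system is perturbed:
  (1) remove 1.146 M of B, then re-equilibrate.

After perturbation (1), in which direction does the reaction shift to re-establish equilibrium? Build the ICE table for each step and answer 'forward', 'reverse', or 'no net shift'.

Direction: forward

Q₀ = 2.4948e+06 vs Keq = 0.02703 ⇒ Q>K, reverse
Step 1:
                  M         G         B         X
  Initial     0.133   0.01984      9.14   0.06423
  Change    0.06409   0.09613  -0.06409  -0.06409
  Equil      0.1971     0.116     9.076 1.4100e-04
  solve Keq expr → x = -0.03204; check Q = 0.02703
Then remove 1.146 M of B.
Step 2:
                  M         G         B         X
  Initial    0.1971     0.116      7.93 1.4100e-04
  Change  -2.0297e-05 -3.0445e-05 2.0297e-05 2.0297e-05
  Equil      0.1971    0.1159      7.93 1.6130e-04
  solve Keq expr → x = 1.0148e-05; check Q = 0.02703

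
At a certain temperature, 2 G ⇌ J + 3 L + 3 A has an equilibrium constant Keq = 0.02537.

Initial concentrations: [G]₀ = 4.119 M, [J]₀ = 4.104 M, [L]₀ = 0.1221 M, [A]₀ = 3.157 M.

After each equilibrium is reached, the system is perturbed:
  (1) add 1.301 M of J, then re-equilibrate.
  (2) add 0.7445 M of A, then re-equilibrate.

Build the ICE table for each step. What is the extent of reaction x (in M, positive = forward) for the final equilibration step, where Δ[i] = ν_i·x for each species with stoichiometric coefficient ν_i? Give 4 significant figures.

Q₀ = 0.01385 vs Keq = 0.02537 ⇒ Q<K, forward
Step 1:
                   G          J          L          A
  init         4.119      4.104     0.1221      3.157
  Δ         -0.01705   0.008523    0.02557    0.02557
  eq           4.102      4.113     0.1477      3.183
  solve Keq expr → x = 0.008523; check Q = 0.02537
Then add 1.301 M of J.
Step 2:
                   G          J          L          A
  init         4.102      5.414     0.1477      3.183
  Δ         0.008131  -0.004066    -0.0122    -0.0122
  eq            4.11      5.409     0.1355       3.17
  solve Keq expr → x = -0.004066; check Q = 0.02537
Then add 0.7445 M of A.
Step 3:
                   G          J          L          A
  init          4.11      5.409     0.1355      3.915
  Δ          0.01648  -0.008238   -0.02471   -0.02471
  eq           4.127      5.401     0.1108       3.89
  solve Keq expr → x = -0.008238; check Q = 0.02537

x = -0.008238 M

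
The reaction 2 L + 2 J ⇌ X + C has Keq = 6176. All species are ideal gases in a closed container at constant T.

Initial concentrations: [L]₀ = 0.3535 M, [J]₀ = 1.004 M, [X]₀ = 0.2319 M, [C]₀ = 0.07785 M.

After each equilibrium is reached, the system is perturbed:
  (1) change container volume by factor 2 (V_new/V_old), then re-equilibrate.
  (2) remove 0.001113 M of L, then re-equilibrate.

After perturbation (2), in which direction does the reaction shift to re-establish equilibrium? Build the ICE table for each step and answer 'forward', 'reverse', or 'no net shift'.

Q₀ = 0.1433 vs Keq = 6176 ⇒ Q<K, forward
Step 1:
                    L           J           X           C
  Initial      0.3535       1.004      0.2319     0.07785
  Change      -0.3473     -0.3473      0.1737      0.1737
  Equil      0.006189      0.6567      0.4056      0.2515
  solve Keq expr → x = 0.1737; check Q = 6176
Then change container volume by factor 2 (V_new/V_old).
Step 2:
                    L           J           X           C
  Initial    0.003094      0.3283      0.2028      0.1258
  Change      0.00298     0.00298    -0.00149    -0.00149
  Equil      0.006074      0.3313      0.2013      0.1243
  solve Keq expr → x = -0.00149; check Q = 6176
Then remove 0.001113 M of L.
Step 3:
                    L           J           X           C
  Initial    0.004961      0.3313      0.2013      0.1243
  Change     0.001072    0.001072 -5.3614e-04 -5.3614e-04
  Equil      0.006033      0.3324      0.2008      0.1237
  solve Keq expr → x = -5.3614e-04; check Q = 6176

Direction: reverse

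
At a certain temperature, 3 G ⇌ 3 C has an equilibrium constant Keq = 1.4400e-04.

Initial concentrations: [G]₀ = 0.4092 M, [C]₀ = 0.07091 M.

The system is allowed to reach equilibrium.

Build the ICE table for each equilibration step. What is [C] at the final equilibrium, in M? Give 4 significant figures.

[C]_eq = 0.02391 M

Q₀ = 0.005204 vs Keq = 1.4400e-04 ⇒ Q>K, reverse
Step 1:
                    G           C
  init         0.4092     0.07091
  Δ             0.047      -0.047
  eq           0.4562     0.02391
  solve Keq expr → x = -0.01567; check Q = 1.4400e-04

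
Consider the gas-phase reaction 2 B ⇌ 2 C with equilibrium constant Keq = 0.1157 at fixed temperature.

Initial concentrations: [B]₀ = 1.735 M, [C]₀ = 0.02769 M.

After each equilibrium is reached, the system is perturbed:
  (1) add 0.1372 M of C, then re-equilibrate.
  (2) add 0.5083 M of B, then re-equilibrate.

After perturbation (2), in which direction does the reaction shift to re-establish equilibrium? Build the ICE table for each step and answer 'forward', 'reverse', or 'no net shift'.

Direction: forward

Q₀ = 2.5471e-04 vs Keq = 0.1157 ⇒ Q<K, forward
Step 1:
                  B         C
  I           1.735   0.02769
  C         -0.4197    0.4197
  E           1.315    0.4474
  solve Keq expr → x = 0.2099; check Q = 0.1157
Then add 0.1372 M of C.
Step 2:
                  B         C
  I           1.315    0.5846
  C          0.1024   -0.1024
  E           1.418    0.4822
  solve Keq expr → x = -0.05119; check Q = 0.1157
Then add 0.5083 M of B.
Step 3:
                  B         C
  I           1.926    0.4822
  C          -0.129     0.129
  E           1.797    0.6112
  solve Keq expr → x = 0.06451; check Q = 0.1157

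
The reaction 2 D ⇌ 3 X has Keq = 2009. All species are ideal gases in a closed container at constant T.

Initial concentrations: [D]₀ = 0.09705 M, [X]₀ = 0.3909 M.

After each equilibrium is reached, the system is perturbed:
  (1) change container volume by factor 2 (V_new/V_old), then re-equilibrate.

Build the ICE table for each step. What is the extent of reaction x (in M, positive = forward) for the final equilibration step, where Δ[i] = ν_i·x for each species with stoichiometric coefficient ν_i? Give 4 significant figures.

Q₀ = 6.342 vs Keq = 2009 ⇒ Q<K, forward
Step 1:
                  D         X
  init      0.09705    0.3909
  Δ        -0.08859    0.1329
  eq       0.008458    0.5238
  solve Keq expr → x = 0.0443; check Q = 2009
Then change container volume by factor 2 (V_new/V_old).
Step 2:
                  D         X
  init     0.004229    0.2619
  Δ       -0.001208  0.001811
  eq       0.003021    0.2637
  solve Keq expr → x = 6.0375e-04; check Q = 2009

x = 6.0375e-04 M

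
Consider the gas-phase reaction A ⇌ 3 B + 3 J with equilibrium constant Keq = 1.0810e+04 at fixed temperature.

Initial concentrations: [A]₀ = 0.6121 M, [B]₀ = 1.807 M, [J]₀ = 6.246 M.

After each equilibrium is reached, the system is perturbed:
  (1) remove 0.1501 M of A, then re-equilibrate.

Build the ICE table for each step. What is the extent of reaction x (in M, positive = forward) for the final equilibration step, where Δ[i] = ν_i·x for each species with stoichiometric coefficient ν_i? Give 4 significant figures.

x = -0.05213 M

Q₀ = 2349 vs Keq = 1.0810e+04 ⇒ Q<K, forward
Step 1:
                   A          B          J
  Initial     0.6121      1.807      6.246
  Change     -0.1994     0.5982     0.5982
  Equil       0.4127      2.405      6.844
  solve Keq expr → x = 0.1994; check Q = 1.0810e+04
Then remove 0.1501 M of A.
Step 2:
                   A          B          J
  Initial     0.2626      2.405      6.844
  Change     0.05213    -0.1564    -0.1564
  Equil       0.3147      2.249      6.688
  solve Keq expr → x = -0.05213; check Q = 1.0810e+04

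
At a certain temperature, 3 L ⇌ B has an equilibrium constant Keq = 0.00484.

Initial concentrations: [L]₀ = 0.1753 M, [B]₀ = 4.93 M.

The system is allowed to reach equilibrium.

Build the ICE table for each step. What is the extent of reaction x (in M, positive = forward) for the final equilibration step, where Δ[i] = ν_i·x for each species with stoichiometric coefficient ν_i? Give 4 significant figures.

Q₀ = 915.2 vs Keq = 0.00484 ⇒ Q>K, reverse
Step 1:
                    L           B
  I            0.1753        4.93
  C             7.699      -2.566
  E             7.875       2.364
  solve Keq expr → x = -2.566; check Q = 0.00484

x = -2.566 M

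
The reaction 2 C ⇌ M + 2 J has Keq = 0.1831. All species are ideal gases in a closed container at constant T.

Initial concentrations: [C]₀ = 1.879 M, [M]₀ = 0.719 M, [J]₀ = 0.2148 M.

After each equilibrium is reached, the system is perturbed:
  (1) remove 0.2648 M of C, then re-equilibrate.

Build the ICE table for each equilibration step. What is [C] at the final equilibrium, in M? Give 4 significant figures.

Q₀ = 0.009396 vs Keq = 0.1831 ⇒ Q<K, forward
Step 1:
                   C          M          J
  I            1.879      0.719     0.2148
  C           -0.428      0.214      0.428
  E            1.451      0.933     0.6428
  solve Keq expr → x = 0.214; check Q = 0.1831
Then remove 0.2648 M of C.
Step 2:
                   C          M          J
  I            1.186      0.933     0.6428
  C          0.07345   -0.03673   -0.07345
  E             1.26     0.8963     0.5693
  solve Keq expr → x = -0.03673; check Q = 0.1831

[C]_eq = 1.26 M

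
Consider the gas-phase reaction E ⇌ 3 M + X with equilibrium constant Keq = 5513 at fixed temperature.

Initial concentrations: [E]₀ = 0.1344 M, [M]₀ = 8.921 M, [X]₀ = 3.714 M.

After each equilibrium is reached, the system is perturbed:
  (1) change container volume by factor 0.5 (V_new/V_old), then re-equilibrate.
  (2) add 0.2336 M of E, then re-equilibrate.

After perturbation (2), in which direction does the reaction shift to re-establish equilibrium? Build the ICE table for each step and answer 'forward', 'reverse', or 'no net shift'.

Direction: forward

Q₀ = 1.9619e+04 vs Keq = 5513 ⇒ Q>K, reverse
Step 1:
                    E           M           X
  init         0.1344       8.921       3.714
  Δ            0.2219     -0.6658     -0.2219
  eq           0.3563       8.255       3.492
  solve Keq expr → x = -0.2219; check Q = 5513
Then change container volume by factor 0.5 (V_new/V_old).
Step 2:
                    E           M           X
  init         0.7127       16.51       6.984
  Δ             1.319      -3.958      -1.319
  eq            2.032       12.55       5.665
  solve Keq expr → x = -1.319; check Q = 5513
Then add 0.2336 M of E.
Step 3:
                    E           M           X
  init          2.266       12.55       5.665
  Δ          -0.08152      0.2445     0.08152
  eq            2.184        12.8       5.746
  solve Keq expr → x = 0.08152; check Q = 5513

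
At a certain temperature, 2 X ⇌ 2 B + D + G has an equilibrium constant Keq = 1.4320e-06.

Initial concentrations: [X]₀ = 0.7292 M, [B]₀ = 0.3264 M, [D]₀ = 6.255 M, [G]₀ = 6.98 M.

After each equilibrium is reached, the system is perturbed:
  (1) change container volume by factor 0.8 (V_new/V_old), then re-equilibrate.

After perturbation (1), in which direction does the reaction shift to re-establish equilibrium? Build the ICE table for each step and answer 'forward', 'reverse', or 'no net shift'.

Direction: reverse

Q₀ = 8.748 vs Keq = 1.4320e-06 ⇒ Q>K, reverse
Step 1:
                  X         B         D         G
  init       0.7292    0.3264     6.255      6.98
  Δ          0.3262   -0.3262   -0.1631   -0.1631
  eq          1.055 1.9598e-04     6.092     6.817
  solve Keq expr → x = -0.1631; check Q = 1.4320e-06
Then change container volume by factor 0.8 (V_new/V_old).
Step 2:
                  X         B         D         G
  init        1.319 2.4498e-04     7.615     8.521
  Δ       4.8988e-05 -4.8988e-05 -2.4494e-05 -2.4494e-05
  eq          1.319 1.9599e-04     7.615     8.521
  solve Keq expr → x = -2.4494e-05; check Q = 1.4320e-06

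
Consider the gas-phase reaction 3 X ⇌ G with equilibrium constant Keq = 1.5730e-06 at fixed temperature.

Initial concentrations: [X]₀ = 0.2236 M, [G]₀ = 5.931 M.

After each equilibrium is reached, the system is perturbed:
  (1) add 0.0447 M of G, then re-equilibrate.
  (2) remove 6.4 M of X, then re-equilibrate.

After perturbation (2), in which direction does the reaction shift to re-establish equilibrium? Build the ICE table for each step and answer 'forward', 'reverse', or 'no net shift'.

Q₀ = 530.5 vs Keq = 1.5730e-06 ⇒ Q>K, reverse
Step 1:
                    X           G
  I            0.2236       5.931
  C             17.77      -5.922
  E             17.99    0.009157
  solve Keq expr → x = -5.922; check Q = 1.5730e-06
Then add 0.0447 M of G.
Step 2:
                    X           G
  I             17.99     0.05386
  C            0.1335    -0.04449
  E             18.12    0.009362
  solve Keq expr → x = -0.04449; check Q = 1.5730e-06
Then remove 6.4 M of X.
Step 3:
                    X           G
  I             11.72    0.009362
  C           0.02045   -0.006815
  E             11.74    0.002547
  solve Keq expr → x = -0.006815; check Q = 1.5730e-06

Direction: reverse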